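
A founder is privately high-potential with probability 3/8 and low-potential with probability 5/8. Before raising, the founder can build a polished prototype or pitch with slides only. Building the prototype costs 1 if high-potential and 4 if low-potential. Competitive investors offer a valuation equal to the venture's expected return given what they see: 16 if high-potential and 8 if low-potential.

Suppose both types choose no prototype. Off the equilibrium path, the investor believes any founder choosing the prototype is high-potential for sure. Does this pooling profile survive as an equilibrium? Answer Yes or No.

No

On path, the investor holds the prior and pays 3/8·16 + 5/8·8 = 11. Off path (the prototype), believing high-potential, it pays 16.
high-potential: no prototype nets 11; the prototype nets 16 − 1 = 15. high-potential would deviate.
low-potential: no prototype nets 11; the prototype nets 16 − 4 = 12. low-potential would deviate.
A type deviates, so pooling fails.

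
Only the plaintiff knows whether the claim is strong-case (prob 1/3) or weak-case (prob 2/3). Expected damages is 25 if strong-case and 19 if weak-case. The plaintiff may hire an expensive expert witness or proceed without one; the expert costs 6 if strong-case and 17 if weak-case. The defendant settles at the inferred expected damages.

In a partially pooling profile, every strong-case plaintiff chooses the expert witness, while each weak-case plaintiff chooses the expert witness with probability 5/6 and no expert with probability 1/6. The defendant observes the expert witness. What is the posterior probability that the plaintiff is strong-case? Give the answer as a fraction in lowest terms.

P(the expert witness) = (1/3)·1 + (2/3)·(5/6) = 8/9.
By Bayes' rule, P(strong-case | the expert witness) = (1/3) / (8/9) = 3/8.

3/8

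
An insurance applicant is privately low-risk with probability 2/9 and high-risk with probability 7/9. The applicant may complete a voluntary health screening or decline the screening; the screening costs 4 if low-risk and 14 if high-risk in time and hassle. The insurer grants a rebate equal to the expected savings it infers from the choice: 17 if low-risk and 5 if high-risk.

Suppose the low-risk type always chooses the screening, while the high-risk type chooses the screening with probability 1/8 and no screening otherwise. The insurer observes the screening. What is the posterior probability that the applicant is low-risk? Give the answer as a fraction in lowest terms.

16/23

P(the screening) = (2/9)·1 + (7/9)·(1/8) = 23/72.
By Bayes' rule, P(low-risk | the screening) = (2/9) / (23/72) = 16/23.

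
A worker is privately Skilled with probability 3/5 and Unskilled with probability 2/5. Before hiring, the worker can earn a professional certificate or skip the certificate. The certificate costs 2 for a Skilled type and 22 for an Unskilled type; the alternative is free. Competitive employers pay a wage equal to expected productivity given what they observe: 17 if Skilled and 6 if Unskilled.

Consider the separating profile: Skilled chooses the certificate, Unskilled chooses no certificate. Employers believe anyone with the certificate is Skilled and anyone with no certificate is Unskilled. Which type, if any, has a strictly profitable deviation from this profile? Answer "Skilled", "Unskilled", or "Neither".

Neither

The certificate pays 17; no certificate pays 6.
Skilled: assigned the certificate, nets 17 − 2 = 15; deviating to no certificate nets 6.
Unskilled: assigned no certificate, nets 6; deviating to the certificate nets 17 − 22 = -5.
Both types strictly prefer their assigned action; no profitable deviation.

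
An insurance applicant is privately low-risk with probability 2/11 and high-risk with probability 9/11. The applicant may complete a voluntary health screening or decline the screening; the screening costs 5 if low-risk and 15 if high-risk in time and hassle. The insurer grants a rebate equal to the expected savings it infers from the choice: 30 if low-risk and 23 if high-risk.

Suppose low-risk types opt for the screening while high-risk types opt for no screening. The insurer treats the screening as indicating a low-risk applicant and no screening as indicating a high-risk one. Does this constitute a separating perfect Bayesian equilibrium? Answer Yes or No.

Under these beliefs, the screening earns rebate 30 and no screening earns rebate 23.
low-risk: the screening nets 30 − 5 = 25; no screening nets 23. low-risk prefers the screening.
high-risk: the screening nets 30 − 15 = 15; no screening nets 23. high-risk prefers no screening.
Neither type deviates, so the separating profile is an equilibrium.

Yes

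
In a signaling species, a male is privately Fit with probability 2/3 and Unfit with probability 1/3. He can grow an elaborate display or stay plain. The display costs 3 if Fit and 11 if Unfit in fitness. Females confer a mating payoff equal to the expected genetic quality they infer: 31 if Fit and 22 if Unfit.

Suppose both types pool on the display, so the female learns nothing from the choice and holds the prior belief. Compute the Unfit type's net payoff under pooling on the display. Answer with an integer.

Pooled mating payoff = 2/3·31 + 1/3·22 = 28.
Unfit pays cost 11 for the display, so net payoff = 28 − 11 = 17.

17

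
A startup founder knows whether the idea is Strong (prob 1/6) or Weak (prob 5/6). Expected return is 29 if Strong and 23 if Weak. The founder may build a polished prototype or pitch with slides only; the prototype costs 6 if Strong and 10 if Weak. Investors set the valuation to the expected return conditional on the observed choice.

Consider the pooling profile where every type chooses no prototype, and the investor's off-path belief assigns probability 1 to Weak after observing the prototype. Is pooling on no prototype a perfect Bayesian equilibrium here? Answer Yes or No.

On path, the investor holds the prior and pays 1/6·29 + 5/6·23 = 24. Off path (the prototype), believing Weak, it pays 23.
Strong: no prototype nets 24; the prototype nets 23 − 6 = 17. Strong stays.
Weak: no prototype nets 24; the prototype nets 23 − 10 = 13. Weak stays.
No type deviates, so pooling is sustained.

Yes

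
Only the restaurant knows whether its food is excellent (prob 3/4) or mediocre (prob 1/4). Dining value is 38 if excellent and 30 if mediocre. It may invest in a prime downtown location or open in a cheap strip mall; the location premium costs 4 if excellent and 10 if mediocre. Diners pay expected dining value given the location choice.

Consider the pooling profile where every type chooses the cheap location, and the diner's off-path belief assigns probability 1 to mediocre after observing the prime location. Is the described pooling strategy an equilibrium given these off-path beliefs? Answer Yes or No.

On path, the diner holds the prior and pays 3/4·38 + 1/4·30 = 36. Off path (the prime location), believing mediocre, it pays 30.
excellent: the cheap location nets 36; the prime location nets 30 − 4 = 26. excellent stays.
mediocre: the cheap location nets 36; the prime location nets 30 − 10 = 20. mediocre stays.
No type deviates, so pooling is sustained.

Yes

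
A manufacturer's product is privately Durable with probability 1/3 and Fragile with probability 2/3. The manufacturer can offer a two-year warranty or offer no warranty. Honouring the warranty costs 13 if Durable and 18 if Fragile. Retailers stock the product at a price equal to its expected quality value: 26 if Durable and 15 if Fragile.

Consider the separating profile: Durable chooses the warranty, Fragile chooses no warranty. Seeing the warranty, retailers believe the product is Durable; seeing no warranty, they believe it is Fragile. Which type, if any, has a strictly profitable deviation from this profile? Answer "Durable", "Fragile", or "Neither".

The warranty pays 26; no warranty pays 15.
Durable: assigned the warranty, nets 26 − 13 = 13; deviating to no warranty nets 15.
Fragile: assigned no warranty, nets 15; deviating to the warranty nets 26 − 18 = 8.
The Durable type gains 2 by deviating.

Durable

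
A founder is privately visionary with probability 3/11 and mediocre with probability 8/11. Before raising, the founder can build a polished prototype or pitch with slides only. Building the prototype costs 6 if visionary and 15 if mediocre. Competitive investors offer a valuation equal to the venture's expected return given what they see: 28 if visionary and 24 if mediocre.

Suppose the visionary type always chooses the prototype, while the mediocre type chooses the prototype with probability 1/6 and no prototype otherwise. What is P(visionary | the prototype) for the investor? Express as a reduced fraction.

9/13

P(the prototype) = (3/11)·1 + (8/11)·(1/6) = 13/33.
By Bayes' rule, P(visionary | the prototype) = (3/11) / (13/33) = 9/13.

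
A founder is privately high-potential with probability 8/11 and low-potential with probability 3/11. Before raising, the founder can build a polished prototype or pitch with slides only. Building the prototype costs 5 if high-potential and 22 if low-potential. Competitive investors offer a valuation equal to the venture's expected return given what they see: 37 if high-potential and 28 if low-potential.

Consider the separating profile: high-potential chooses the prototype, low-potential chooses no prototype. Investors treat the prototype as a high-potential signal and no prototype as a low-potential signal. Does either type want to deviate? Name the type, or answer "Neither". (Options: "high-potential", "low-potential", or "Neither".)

Neither

The prototype pays 37; no prototype pays 28.
high-potential: assigned the prototype, nets 37 − 5 = 32; deviating to no prototype nets 28.
low-potential: assigned no prototype, nets 28; deviating to the prototype nets 37 − 22 = 15.
Both types strictly prefer their assigned action; no profitable deviation.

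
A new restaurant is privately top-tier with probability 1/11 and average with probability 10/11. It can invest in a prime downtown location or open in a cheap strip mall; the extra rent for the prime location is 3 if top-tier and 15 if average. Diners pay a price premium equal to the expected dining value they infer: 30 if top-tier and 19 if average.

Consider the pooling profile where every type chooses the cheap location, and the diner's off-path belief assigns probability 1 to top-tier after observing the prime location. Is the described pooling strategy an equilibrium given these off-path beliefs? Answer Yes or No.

On path, the diner holds the prior and pays 1/11·30 + 10/11·19 = 20. Off path (the prime location), believing top-tier, it pays 30.
top-tier: the cheap location nets 20; the prime location nets 30 − 3 = 27. top-tier would deviate.
average: the cheap location nets 20; the prime location nets 30 − 15 = 15. average stays.
A type deviates, so pooling fails.

No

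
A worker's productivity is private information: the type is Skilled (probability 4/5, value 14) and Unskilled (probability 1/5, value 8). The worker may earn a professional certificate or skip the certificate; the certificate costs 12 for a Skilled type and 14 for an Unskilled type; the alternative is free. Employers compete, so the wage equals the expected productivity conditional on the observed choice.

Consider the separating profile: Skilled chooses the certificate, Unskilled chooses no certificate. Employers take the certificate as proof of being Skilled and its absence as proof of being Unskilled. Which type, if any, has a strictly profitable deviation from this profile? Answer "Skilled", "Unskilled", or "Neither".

The certificate pays 14; no certificate pays 8.
Skilled: assigned the certificate, nets 14 − 12 = 2; deviating to no certificate nets 8.
Unskilled: assigned no certificate, nets 8; deviating to the certificate nets 14 − 14 = 0.
The Skilled type gains 6 by deviating.

Skilled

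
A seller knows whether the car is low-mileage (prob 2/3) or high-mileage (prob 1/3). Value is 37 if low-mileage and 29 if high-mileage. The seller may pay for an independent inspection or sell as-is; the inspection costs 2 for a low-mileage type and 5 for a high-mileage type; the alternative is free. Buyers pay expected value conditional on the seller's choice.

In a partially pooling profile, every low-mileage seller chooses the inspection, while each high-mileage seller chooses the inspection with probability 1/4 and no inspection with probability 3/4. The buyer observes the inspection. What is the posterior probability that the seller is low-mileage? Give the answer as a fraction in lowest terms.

P(the inspection) = (2/3)·1 + (1/3)·(1/4) = 3/4.
By Bayes' rule, P(low-mileage | the inspection) = (2/3) / (3/4) = 8/9.

8/9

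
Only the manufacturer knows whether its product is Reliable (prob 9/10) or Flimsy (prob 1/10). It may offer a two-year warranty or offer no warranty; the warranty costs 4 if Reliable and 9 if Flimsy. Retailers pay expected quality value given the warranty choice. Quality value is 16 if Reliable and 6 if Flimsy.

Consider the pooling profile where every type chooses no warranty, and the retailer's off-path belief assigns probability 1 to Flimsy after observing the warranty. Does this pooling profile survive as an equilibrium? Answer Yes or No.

Yes

On path, the retailer holds the prior and pays 9/10·16 + 1/10·6 = 15. Off path (the warranty), believing Flimsy, it pays 6.
Reliable: no warranty nets 15; the warranty nets 6 − 4 = 2. Reliable stays.
Flimsy: no warranty nets 15; the warranty nets 6 − 9 = -3. Flimsy stays.
No type deviates, so pooling is sustained.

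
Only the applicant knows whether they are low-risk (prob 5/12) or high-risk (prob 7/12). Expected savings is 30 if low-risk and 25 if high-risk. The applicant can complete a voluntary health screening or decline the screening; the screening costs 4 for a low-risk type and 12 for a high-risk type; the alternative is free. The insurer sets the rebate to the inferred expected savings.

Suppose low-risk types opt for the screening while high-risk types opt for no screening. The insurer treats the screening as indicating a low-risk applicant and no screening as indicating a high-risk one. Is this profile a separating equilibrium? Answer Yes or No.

Yes

Under these beliefs, the screening earns rebate 30 and no screening earns rebate 25.
low-risk: the screening nets 30 − 4 = 26; no screening nets 25. low-risk prefers the screening.
high-risk: the screening nets 30 − 12 = 18; no screening nets 25. high-risk prefers no screening.
Neither type deviates, so the separating profile is an equilibrium.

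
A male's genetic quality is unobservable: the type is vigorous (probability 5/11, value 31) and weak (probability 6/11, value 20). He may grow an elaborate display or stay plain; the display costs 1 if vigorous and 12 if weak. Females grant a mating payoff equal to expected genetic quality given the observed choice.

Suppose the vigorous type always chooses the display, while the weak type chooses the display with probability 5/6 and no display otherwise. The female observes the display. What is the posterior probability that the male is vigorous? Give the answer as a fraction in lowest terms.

P(the display) = (5/11)·1 + (6/11)·(5/6) = 10/11.
By Bayes' rule, P(vigorous | the display) = (5/11) / (10/11) = 1/2.

1/2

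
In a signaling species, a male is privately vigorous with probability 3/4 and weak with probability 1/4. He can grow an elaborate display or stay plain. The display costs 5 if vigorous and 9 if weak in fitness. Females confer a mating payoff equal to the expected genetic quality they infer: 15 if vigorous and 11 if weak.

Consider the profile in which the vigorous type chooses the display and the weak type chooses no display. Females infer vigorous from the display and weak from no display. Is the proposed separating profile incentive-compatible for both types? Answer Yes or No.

No

Under these beliefs, the display earns mating payoff 15 and no display earns mating payoff 11.
vigorous: the display nets 15 − 5 = 10; no display nets 11. vigorous would deviate to no display.
weak: the display nets 15 − 9 = 6; no display nets 11. weak prefers no display.
vigorous has a profitable deviation, so the profile is not an equilibrium.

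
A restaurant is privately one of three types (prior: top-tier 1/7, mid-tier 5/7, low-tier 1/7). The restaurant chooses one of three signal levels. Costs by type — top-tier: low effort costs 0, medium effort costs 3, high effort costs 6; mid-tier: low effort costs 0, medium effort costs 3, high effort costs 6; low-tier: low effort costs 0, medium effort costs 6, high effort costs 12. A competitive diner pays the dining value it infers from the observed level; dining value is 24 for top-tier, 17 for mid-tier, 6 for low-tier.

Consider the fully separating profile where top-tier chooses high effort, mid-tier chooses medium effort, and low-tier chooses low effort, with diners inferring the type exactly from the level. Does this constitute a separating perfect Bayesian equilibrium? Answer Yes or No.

No

Separating price premiums: high effort → 24, medium effort → 17, low effort → 6.
top-tier (assigned high effort): low effort: 6 − 0 = 6; medium effort: 17 − 3 = 14; high effort: 24 − 6 = 18. top-tier stays.
mid-tier (assigned medium effort): low effort: 6 − 0 = 6; medium effort: 17 − 3 = 14; high effort: 24 − 6 = 18. mid-tier prefers high effort.
low-tier (assigned low effort): low effort: 6 − 0 = 6; medium effort: 17 − 6 = 11; high effort: 24 − 12 = 12. low-tier prefers high effort.
At least one type deviates; the separating profile fails.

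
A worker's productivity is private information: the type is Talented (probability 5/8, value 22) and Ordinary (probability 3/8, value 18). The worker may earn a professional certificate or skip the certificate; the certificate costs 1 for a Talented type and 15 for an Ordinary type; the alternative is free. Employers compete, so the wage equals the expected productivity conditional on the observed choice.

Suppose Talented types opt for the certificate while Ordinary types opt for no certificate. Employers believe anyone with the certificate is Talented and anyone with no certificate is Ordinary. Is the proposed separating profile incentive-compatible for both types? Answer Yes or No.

Yes

Under these beliefs, the certificate earns wage 22 and no certificate earns wage 18.
Talented: the certificate nets 22 − 1 = 21; no certificate nets 18. Talented prefers the certificate.
Ordinary: the certificate nets 22 − 15 = 7; no certificate nets 18. Ordinary prefers no certificate.
Neither type deviates, so the separating profile is an equilibrium.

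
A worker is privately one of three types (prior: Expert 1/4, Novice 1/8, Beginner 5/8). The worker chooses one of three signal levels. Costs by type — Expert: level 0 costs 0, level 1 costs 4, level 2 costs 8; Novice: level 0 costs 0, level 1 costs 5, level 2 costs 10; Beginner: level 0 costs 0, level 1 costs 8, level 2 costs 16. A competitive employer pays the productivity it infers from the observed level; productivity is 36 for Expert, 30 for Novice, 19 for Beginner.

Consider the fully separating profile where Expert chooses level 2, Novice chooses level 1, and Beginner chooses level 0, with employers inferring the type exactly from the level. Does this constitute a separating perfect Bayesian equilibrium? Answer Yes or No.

No

Separating wages: level 2 → 36, level 1 → 30, level 0 → 19.
Expert (assigned level 2): level 0: 19 − 0 = 19; level 1: 30 − 4 = 26; level 2: 36 − 8 = 28. Expert stays.
Novice (assigned level 1): level 0: 19 − 0 = 19; level 1: 30 − 5 = 25; level 2: 36 − 10 = 26. Novice prefers level 2.
Beginner (assigned level 0): level 0: 19 − 0 = 19; level 1: 30 − 8 = 22; level 2: 36 − 16 = 20. Beginner prefers level 1.
At least one type deviates; the separating profile fails.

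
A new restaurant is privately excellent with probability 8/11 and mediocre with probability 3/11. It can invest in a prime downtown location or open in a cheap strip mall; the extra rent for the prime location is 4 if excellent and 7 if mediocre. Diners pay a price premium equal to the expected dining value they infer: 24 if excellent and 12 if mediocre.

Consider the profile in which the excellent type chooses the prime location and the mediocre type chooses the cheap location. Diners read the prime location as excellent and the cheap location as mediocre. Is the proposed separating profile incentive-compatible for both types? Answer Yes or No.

Under these beliefs, the prime location earns price premium 24 and the cheap location earns price premium 12.
excellent: the prime location nets 24 − 4 = 20; the cheap location nets 12. excellent prefers the prime location.
mediocre: the prime location nets 24 − 7 = 17; the cheap location nets 12. mediocre would deviate to the prime location.
mediocre has a profitable deviation, so the profile is not an equilibrium.

No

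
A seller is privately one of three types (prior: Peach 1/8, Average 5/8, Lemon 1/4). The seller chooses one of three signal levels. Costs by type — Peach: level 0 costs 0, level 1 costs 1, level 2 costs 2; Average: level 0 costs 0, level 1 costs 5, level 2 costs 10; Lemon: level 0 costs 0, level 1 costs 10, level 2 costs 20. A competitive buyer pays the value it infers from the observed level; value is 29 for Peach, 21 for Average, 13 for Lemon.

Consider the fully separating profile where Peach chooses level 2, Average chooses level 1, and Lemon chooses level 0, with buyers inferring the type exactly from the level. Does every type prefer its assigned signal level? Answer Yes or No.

No

Separating prices: level 2 → 29, level 1 → 21, level 0 → 13.
Peach (assigned level 2): level 0: 13 − 0 = 13; level 1: 21 − 1 = 20; level 2: 29 − 2 = 27. Peach stays.
Average (assigned level 1): level 0: 13 − 0 = 13; level 1: 21 − 5 = 16; level 2: 29 − 10 = 19. Average prefers level 2.
Lemon (assigned level 0): level 0: 13 − 0 = 13; level 1: 21 − 10 = 11; level 2: 29 − 20 = 9. Lemon stays.
At least one type deviates; the separating profile fails.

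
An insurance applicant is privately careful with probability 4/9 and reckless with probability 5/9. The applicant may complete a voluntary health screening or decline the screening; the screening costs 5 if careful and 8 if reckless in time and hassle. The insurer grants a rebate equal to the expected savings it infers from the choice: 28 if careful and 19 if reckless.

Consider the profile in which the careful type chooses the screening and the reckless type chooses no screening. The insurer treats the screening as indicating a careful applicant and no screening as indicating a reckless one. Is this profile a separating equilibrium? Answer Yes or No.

Under these beliefs, the screening earns rebate 28 and no screening earns rebate 19.
careful: the screening nets 28 − 5 = 23; no screening nets 19. careful prefers the screening.
reckless: the screening nets 28 − 8 = 20; no screening nets 19. reckless would deviate to the screening.
reckless has a profitable deviation, so the profile is not an equilibrium.

No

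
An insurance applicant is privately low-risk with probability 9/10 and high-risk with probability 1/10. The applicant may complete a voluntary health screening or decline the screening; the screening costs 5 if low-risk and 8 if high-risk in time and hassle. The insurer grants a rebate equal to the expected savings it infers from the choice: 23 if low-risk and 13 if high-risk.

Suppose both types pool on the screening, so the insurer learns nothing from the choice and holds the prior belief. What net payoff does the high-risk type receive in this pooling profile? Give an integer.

14

Pooled rebate = 9/10·23 + 1/10·13 = 22.
high-risk pays cost 8 for the screening, so net payoff = 22 − 8 = 14.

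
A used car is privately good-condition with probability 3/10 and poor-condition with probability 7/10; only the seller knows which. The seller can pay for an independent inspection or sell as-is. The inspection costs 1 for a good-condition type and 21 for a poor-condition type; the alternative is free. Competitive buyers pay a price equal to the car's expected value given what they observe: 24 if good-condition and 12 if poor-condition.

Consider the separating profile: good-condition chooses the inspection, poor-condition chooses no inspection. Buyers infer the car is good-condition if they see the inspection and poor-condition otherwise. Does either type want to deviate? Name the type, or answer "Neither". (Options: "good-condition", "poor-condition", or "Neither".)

The inspection pays 24; no inspection pays 12.
good-condition: assigned the inspection, nets 24 − 1 = 23; deviating to no inspection nets 12.
poor-condition: assigned no inspection, nets 12; deviating to the inspection nets 24 − 21 = 3.
Both types strictly prefer their assigned action; no profitable deviation.

Neither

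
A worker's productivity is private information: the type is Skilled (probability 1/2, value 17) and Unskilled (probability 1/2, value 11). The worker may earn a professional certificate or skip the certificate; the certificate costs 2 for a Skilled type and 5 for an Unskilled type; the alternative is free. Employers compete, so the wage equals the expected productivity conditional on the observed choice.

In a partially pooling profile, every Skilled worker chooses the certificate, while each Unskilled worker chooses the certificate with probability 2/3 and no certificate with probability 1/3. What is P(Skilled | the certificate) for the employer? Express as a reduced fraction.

3/5

P(the certificate) = (1/2)·1 + (1/2)·(2/3) = 5/6.
By Bayes' rule, P(Skilled | the certificate) = (1/2) / (5/6) = 3/5.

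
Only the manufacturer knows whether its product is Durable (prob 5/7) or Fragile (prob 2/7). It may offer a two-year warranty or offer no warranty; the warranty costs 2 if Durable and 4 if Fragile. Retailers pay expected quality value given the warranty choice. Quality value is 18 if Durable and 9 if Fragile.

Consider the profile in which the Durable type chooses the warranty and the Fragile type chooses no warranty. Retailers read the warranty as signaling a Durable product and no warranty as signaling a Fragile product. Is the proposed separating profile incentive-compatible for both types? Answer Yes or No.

No

Under these beliefs, the warranty earns price 18 and no warranty earns price 9.
Durable: the warranty nets 18 − 2 = 16; no warranty nets 9. Durable prefers the warranty.
Fragile: the warranty nets 18 − 4 = 14; no warranty nets 9. Fragile would deviate to the warranty.
Fragile has a profitable deviation, so the profile is not an equilibrium.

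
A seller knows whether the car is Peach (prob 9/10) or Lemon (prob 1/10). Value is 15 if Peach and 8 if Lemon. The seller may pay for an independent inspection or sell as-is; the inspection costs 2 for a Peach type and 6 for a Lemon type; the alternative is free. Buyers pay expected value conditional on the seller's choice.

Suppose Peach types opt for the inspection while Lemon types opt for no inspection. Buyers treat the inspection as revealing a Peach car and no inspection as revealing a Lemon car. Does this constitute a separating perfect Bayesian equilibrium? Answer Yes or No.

Under these beliefs, the inspection earns price 15 and no inspection earns price 8.
Peach: the inspection nets 15 − 2 = 13; no inspection nets 8. Peach prefers the inspection.
Lemon: the inspection nets 15 − 6 = 9; no inspection nets 8. Lemon would deviate to the inspection.
Lemon has a profitable deviation, so the profile is not an equilibrium.

No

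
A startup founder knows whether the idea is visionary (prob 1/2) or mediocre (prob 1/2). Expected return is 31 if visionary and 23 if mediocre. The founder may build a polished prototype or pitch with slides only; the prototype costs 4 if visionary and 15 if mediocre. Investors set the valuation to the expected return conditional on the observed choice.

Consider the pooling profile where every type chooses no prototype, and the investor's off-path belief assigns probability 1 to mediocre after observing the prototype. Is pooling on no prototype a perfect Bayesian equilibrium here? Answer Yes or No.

Yes

On path, the investor holds the prior and pays 1/2·31 + 1/2·23 = 27. Off path (the prototype), believing mediocre, it pays 23.
visionary: no prototype nets 27; the prototype nets 23 − 4 = 19. visionary stays.
mediocre: no prototype nets 27; the prototype nets 23 − 15 = 8. mediocre stays.
No type deviates, so pooling is sustained.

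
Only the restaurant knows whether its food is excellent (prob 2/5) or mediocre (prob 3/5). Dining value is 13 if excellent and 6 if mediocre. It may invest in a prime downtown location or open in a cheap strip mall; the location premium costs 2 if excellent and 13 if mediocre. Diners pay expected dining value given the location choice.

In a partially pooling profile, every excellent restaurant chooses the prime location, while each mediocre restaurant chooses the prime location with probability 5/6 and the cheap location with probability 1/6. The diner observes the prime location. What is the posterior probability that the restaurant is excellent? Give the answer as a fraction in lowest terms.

4/9

P(the prime location) = (2/5)·1 + (3/5)·(5/6) = 9/10.
By Bayes' rule, P(excellent | the prime location) = (2/5) / (9/10) = 4/9.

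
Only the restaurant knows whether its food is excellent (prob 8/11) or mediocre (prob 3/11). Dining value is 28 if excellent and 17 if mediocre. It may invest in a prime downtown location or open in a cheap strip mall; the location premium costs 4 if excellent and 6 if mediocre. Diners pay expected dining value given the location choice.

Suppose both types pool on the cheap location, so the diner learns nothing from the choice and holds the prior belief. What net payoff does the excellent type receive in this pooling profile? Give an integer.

Pooled price premium = 8/11·28 + 3/11·17 = 25.
excellent pays no cost for the cheap location, so net payoff = 25.

25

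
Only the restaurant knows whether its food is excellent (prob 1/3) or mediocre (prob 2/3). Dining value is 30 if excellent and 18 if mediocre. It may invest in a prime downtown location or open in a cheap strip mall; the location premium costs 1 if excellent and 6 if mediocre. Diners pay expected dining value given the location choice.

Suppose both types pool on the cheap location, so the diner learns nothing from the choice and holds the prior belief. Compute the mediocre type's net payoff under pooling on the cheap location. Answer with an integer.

22

Pooled price premium = 1/3·30 + 2/3·18 = 22.
mediocre pays no cost for the cheap location, so net payoff = 22.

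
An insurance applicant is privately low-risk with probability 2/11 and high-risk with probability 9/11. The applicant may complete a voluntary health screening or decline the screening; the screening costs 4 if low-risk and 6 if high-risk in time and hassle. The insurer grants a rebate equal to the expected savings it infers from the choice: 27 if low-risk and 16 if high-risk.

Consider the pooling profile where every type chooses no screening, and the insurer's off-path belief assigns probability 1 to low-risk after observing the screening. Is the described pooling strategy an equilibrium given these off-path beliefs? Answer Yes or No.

On path, the insurer holds the prior and pays 2/11·27 + 9/11·16 = 18. Off path (the screening), believing low-risk, it pays 27.
low-risk: no screening nets 18; the screening nets 27 − 4 = 23. low-risk would deviate.
high-risk: no screening nets 18; the screening nets 27 − 6 = 21. high-risk would deviate.
A type deviates, so pooling fails.

No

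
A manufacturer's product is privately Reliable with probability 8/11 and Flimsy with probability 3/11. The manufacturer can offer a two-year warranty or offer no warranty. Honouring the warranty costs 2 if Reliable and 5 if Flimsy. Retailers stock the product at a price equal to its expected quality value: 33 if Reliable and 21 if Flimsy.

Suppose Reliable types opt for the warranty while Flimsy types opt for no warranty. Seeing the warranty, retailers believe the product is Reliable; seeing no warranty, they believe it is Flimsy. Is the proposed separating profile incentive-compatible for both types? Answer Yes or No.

No

Under these beliefs, the warranty earns price 33 and no warranty earns price 21.
Reliable: the warranty nets 33 − 2 = 31; no warranty nets 21. Reliable prefers the warranty.
Flimsy: the warranty nets 33 − 5 = 28; no warranty nets 21. Flimsy would deviate to the warranty.
Flimsy has a profitable deviation, so the profile is not an equilibrium.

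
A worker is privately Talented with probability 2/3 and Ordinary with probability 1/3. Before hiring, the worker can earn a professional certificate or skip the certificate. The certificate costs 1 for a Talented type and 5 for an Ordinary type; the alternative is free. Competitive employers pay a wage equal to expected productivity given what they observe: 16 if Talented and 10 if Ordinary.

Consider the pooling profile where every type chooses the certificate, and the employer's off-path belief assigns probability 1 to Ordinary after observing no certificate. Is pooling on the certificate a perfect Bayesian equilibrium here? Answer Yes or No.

On path, the employer holds the prior and pays 2/3·16 + 1/3·10 = 14. Off path (no certificate), believing Ordinary, it pays 10.
Talented: the certificate nets 14 − 1 = 13; no certificate nets 10. Talented stays.
Ordinary: the certificate nets 14 − 5 = 9; no certificate nets 10. Ordinary would deviate.
A type deviates, so pooling fails.

No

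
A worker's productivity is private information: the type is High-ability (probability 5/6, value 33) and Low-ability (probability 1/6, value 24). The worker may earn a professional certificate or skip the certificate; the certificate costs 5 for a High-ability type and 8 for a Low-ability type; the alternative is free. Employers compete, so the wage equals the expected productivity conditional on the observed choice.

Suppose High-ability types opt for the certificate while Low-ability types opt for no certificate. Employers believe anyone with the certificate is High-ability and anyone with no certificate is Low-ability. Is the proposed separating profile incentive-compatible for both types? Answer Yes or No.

Under these beliefs, the certificate earns wage 33 and no certificate earns wage 24.
High-ability: the certificate nets 33 − 5 = 28; no certificate nets 24. High-ability prefers the certificate.
Low-ability: the certificate nets 33 − 8 = 25; no certificate nets 24. Low-ability would deviate to the certificate.
Low-ability has a profitable deviation, so the profile is not an equilibrium.

No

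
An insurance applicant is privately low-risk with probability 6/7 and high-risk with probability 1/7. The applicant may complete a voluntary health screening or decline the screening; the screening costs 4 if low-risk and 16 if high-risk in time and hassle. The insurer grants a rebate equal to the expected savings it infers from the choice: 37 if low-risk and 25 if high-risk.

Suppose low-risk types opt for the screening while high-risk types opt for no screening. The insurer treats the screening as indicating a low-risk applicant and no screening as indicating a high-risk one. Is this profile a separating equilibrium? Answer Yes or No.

Under these beliefs, the screening earns rebate 37 and no screening earns rebate 25.
low-risk: the screening nets 37 − 4 = 33; no screening nets 25. low-risk prefers the screening.
high-risk: the screening nets 37 − 16 = 21; no screening nets 25. high-risk prefers no screening.
Neither type deviates, so the separating profile is an equilibrium.

Yes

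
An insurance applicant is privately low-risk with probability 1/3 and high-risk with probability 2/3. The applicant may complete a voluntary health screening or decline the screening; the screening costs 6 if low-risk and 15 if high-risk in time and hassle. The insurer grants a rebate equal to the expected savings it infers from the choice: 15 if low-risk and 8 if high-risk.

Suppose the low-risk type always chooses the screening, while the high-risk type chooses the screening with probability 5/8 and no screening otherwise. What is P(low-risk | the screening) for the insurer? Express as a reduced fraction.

4/9

P(the screening) = (1/3)·1 + (2/3)·(5/8) = 3/4.
By Bayes' rule, P(low-risk | the screening) = (1/3) / (3/4) = 4/9.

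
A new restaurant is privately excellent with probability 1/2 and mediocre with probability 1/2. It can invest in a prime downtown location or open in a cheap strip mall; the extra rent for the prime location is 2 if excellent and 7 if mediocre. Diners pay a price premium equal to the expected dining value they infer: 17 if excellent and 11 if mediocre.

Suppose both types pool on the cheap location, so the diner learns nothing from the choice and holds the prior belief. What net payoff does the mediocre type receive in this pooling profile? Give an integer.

14

Pooled price premium = 1/2·17 + 1/2·11 = 14.
mediocre pays no cost for the cheap location, so net payoff = 14.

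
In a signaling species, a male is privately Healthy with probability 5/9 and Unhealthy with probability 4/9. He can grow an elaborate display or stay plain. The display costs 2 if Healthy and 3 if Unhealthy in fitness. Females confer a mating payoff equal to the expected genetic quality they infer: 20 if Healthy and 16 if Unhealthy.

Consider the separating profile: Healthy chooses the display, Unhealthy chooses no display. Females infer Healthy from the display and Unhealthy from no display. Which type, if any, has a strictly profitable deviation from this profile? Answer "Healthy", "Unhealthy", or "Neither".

The display pays 20; no display pays 16.
Healthy: assigned the display, nets 20 − 2 = 18; deviating to no display nets 16.
Unhealthy: assigned no display, nets 16; deviating to the display nets 20 − 3 = 17.
The Unhealthy type gains 1 by deviating.

Unhealthy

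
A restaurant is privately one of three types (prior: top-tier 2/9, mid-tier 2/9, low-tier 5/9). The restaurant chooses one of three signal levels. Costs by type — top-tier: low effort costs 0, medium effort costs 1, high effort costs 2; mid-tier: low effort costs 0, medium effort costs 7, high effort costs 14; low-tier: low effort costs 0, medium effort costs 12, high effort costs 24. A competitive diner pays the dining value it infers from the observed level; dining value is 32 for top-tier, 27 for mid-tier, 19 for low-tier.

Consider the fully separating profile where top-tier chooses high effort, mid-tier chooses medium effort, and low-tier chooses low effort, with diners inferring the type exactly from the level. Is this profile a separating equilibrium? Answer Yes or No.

Separating price premiums: high effort → 32, medium effort → 27, low effort → 19.
top-tier (assigned high effort): low effort: 19 − 0 = 19; medium effort: 27 − 1 = 26; high effort: 32 − 2 = 30. top-tier stays.
mid-tier (assigned medium effort): low effort: 19 − 0 = 19; medium effort: 27 − 7 = 20; high effort: 32 − 14 = 18. mid-tier stays.
low-tier (assigned low effort): low effort: 19 − 0 = 19; medium effort: 27 − 12 = 15; high effort: 32 − 24 = 8. low-tier stays.
Every type prefers its assigned level; separation holds.

Yes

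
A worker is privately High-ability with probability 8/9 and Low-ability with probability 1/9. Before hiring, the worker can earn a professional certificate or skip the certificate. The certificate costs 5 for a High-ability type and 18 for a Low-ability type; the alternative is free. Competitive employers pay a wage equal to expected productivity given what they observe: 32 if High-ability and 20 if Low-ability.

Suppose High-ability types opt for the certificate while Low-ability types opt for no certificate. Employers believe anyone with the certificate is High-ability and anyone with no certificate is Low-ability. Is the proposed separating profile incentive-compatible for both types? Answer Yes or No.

Yes

Under these beliefs, the certificate earns wage 32 and no certificate earns wage 20.
High-ability: the certificate nets 32 − 5 = 27; no certificate nets 20. High-ability prefers the certificate.
Low-ability: the certificate nets 32 − 18 = 14; no certificate nets 20. Low-ability prefers no certificate.
Neither type deviates, so the separating profile is an equilibrium.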